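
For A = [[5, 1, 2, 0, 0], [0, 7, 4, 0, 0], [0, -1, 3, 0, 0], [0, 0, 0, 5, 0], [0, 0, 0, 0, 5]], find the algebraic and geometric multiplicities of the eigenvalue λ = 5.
algebraic multiplicity 5, geometric multiplicity 4

The characteristic polynomial is (x - 5)^5, so the factor x - 5 appears with exponent 5: the algebraic multiplicity is 5.

rank(A - 5I) = 1, so the eigenspace has dimension 5 - 1 = 4: the geometric multiplicity is 4.

Since 4 < 5, A is not diagonalizable.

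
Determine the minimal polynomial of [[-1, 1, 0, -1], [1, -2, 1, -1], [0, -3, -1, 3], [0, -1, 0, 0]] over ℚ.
The characteristic polynomial factors as (x + 1)^4. The minimal polynomial is ∏(x - λ)^{k_λ} where k_λ is the size of the largest Jordan block at λ.

For λ = -1: rank(A + I) = 2, and the largest Jordan block has size 3 (the smallest k with rank((A + I)^k) = rank((A + I)^(k+1))).

So m_A(x) = (x + 1)^3.

m_A(x) = (x + 1)^3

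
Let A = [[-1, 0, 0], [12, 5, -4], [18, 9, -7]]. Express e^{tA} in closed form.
e^{tA} = [[e^{-t}, 0, 0], [12*t*e^{-t}, (6*t + 1)*e^{-t}, -4*t*e^{-t}], [18*t*e^{-t}, 9*t*e^{-t}, (1 - 6*t)*e^{-t}]]

A has Jordan form J = [[-1, 1, 0], [0, -1, 0], [0, 0, -1]] with A = PJP^{-1}, so e^{tA} = P e^{tJ} P^{-1}.

For a Jordan block J_k(λ), e^{tJ_k(λ)} = e^{λt} · (I + tN + t^2 N^2/2! + ... + t^{k-1} N^{k-1}/(k-1)!) where N is the nilpotent superdiagonal part.

Assembling the blocks and conjugating back gives the entries of e^{tA} as shown above.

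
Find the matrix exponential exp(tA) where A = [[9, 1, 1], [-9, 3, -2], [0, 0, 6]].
e^{tA} = [[(3*t + 1)*e^{6*t}, t*e^{6*t}, t*(t + 2)*e^{6*t}/2], [-9*t*e^{6*t}, (1 - 3*t)*e^{6*t}, t*(-3*t - 4)*e^{6*t}/2], [0, 0, e^{6*t}]]

A has Jordan form J = [[6, 1, 0], [0, 6, 1], [0, 0, 6]] with A = PJP^{-1}, so e^{tA} = P e^{tJ} P^{-1}.

For a Jordan block J_k(λ), e^{tJ_k(λ)} = e^{λt} · (I + tN + t^2 N^2/2! + ... + t^{k-1} N^{k-1}/(k-1)!) where N is the nilpotent superdiagonal part.

Assembling the blocks and conjugating back gives the entries of e^{tA} as shown above.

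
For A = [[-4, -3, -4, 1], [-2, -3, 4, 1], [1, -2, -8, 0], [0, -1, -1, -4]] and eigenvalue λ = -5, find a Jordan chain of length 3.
v_1 = [[0, -2, 1, 0]]^T, v_2 = [[2, 0, 1, 1]]^T, v_3 = [[-1, 1, -1, 0]]^T

We seek v_1 ∈ ker((A + 5I)^3) \ ker((A + 5I)^2), then set v_{i+1} = (A + 5I) v_i.

One such chain is v_1 = [[0, -2, 1, 0]]^T, v_2 = [[2, 0, 1, 1]]^T, v_3 = [[-1, 1, -1, 0]]^T. Check: (A + 5I) v_3 = [[0, 0, 0, 0]]^T = 0.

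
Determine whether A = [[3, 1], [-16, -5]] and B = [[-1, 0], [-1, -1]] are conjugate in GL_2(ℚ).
Yes.

Two matrices over a field are similar if and only if they have the same invariant factors.

Both A and B have characteristic polynomial (x + 1)^2 and minimal polynomial (x + 1)^2. Computing further, both have invariant factors (x + 1)^2. Hence A and B are similar.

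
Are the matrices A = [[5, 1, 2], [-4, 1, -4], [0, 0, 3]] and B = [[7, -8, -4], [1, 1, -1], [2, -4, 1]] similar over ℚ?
Yes.

Two matrices over a field are similar if and only if they have the same invariant factors.

Both A and B have characteristic polynomial (x - 3)^3 and minimal polynomial (x - 3)^2. Computing further, both have invariant factors x - 3, (x - 3)^2. Hence A and B are similar.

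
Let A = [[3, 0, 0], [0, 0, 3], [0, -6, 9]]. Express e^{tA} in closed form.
A has Jordan form J = [[3, 0, 0], [0, 3, 0], [0, 0, 6]] with A = PJP^{-1}, so e^{tA} = P e^{tJ} P^{-1}.

For a Jordan block J_k(λ), e^{tJ_k(λ)} = e^{λt} · (I + tN + t^2 N^2/2! + ... + t^{k-1} N^{k-1}/(k-1)!) where N is the nilpotent superdiagonal part.

Assembling the blocks and conjugating back gives the entries of e^{tA} as shown above.

e^{tA} = [[e^{3*t}, 0, 0], [0, (2 - e^{3*t})*e^{3*t}, e^{6*t} - e^{3*t}], [0, 2*(1 - e^{3*t})*e^{3*t}, 2*e^{6*t} - e^{3*t}]]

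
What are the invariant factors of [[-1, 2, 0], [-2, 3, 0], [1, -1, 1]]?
x - 1, (x - 1)^2

The Jordan structure of A has elementary divisors (x - 1)^2, (x - 1). Arranging the block sizes at each eigenvalue in decreasing order and taking row products gives the invariant factors.

Invariant factors (smallest first, each dividing the next): x - 1, (x - 1)^2.

Check: the last factor (x - 1)^2 is the minimal polynomial, and the product (x - 1)^3 is the characteristic polynomial.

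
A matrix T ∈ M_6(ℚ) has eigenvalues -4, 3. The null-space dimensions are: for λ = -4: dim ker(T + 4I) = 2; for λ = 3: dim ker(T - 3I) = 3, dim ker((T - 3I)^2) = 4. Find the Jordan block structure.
Jordan blocks: (-4, 1), (-4, 1), (3, 2), (3, 1), (3, 1)

λ = -4: successive nullity increments [2] count blocks of size ≥ k; block sizes are [1, 1].
λ = 3: successive nullity increments [3, 1] count blocks of size ≥ k; block sizes are [2, 1, 1].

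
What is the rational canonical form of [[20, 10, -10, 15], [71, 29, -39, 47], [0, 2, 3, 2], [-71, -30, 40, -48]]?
The invariant factors of A (the non-unit diagonal entries of the Smith normal form of xI - A over ℚ[x]) are x^2 - 2x - 5, x^2 - 2x - 5, each dividing the next. The characteristic polynomial is their product, (x^2 - 2x - 5)^2.

The rational canonical form is the block-diagonal matrix of companion matrices C(f_i):
R = [[0, 5, 0, 0], [1, 2, 0, 0], [0, 0, 0, 5], [0, 0, 1, 2]].

Note the characteristic polynomial does not split into linear factors over ℚ, so A has no Jordan form over ℚ; the rational canonical form exists over any field.

R = [[0, 5, 0, 0], [1, 2, 0, 0], [0, 0, 0, 5], [0, 0, 1, 2]]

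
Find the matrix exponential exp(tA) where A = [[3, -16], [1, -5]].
A has Jordan form J = [[-1, 1], [0, -1]] with A = PJP^{-1}, so e^{tA} = P e^{tJ} P^{-1}.

For a Jordan block J_k(λ), e^{tJ_k(λ)} = e^{λt} · (I + tN + t^2 N^2/2! + ... + t^{k-1} N^{k-1}/(k-1)!) where N is the nilpotent superdiagonal part.

Assembling the blocks and conjugating back gives the entries of e^{tA} as shown above.

e^{tA} = [[(4*t + 1)*e^{-t}, -16*t*e^{-t}], [t*e^{-t}, (1 - 4*t)*e^{-t}]]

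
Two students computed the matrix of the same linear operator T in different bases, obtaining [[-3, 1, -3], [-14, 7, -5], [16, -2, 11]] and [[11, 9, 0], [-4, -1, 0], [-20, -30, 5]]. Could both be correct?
No.

Both have characteristic polynomial (x - 5)^3, but the minimal polynomial of A is (x - 5)^3 while the minimal polynomial of B is (x - 5)^2. The minimal polynomial is a similarity invariant, so A and B are not similar.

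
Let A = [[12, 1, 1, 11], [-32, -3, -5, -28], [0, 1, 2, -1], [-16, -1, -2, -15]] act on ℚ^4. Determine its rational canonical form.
The invariant factors of A (the non-unit diagonal entries of the Smith normal form of xI - A over ℚ[x]) are (x - 2)(x + 2)^3, each dividing the next. The characteristic polynomial is their product, (x - 2)(x + 2)^3.

The rational canonical form is the block-diagonal matrix of companion matrices C(f_i):
R = [[0, 0, 0, 16], [1, 0, 0, 16], [0, 1, 0, 0], [0, 0, 1, -4]].

R = [[0, 0, 0, 16], [1, 0, 0, 16], [0, 1, 0, 0], [0, 0, 1, -4]]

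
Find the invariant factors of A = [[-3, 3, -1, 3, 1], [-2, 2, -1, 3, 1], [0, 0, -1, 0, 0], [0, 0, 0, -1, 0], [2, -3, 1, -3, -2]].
The Jordan structure of A has elementary divisors (x + 1)^2, (x + 1), (x + 1), (x + 1). Arranging the block sizes at each eigenvalue in decreasing order and taking row products gives the invariant factors.

Invariant factors (smallest first, each dividing the next): x + 1, x + 1, x + 1, (x + 1)^2.

Check: the last factor (x + 1)^2 is the minimal polynomial, and the product (x + 1)^5 is the characteristic polynomial.

x + 1, x + 1, x + 1, (x + 1)^2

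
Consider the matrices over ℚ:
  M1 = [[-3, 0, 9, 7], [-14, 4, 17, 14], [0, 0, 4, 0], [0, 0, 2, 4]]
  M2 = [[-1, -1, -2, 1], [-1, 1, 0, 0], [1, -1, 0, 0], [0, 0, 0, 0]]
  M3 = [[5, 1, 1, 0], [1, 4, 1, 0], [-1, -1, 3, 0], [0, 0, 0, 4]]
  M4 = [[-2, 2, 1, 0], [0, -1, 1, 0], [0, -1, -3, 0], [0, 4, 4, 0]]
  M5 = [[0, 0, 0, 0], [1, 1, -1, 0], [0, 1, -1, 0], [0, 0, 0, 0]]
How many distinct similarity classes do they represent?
Characteristic polynomials: χ_{M1} = (x - 4)^3(x + 3), χ_{M2} = x^4, χ_{M3} = (x - 4)^4, χ_{M4} = x(x + 2)^3, χ_{M5} = x^4.

{M1}: invariant factors x - 4, (x - 4)^2(x + 3).

{M2, M5}: invariant factors x, x^3.

{M3}: invariant factors x - 4, (x - 4)^3.

{M4}: invariant factors x(x + 2)^3.

Matrices are similar if and only if their invariant-factor lists agree; the partition into similarity classes is {M1}, {M2, M5}, {M3}, {M4}.

4 classes: {M1}, {M2, M5}, {M3}, {M4}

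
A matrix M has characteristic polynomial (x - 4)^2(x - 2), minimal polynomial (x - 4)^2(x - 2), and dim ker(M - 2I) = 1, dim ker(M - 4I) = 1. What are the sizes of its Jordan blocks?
Jordan blocks: (2, 1), (4, 2)

λ = 2: algebraic multiplicity 1 (exponent in χ_M), largest block size 1 (exponent in m_M), 1 block (geometric multiplicity). This forces block sizes [1].
λ = 4: algebraic multiplicity 2 (exponent in χ_M), largest block size 2 (exponent in m_M), 1 block (geometric multiplicity). This forces block sizes [2].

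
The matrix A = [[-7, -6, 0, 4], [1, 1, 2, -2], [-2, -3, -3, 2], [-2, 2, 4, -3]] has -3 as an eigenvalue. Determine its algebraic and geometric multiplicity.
The characteristic polynomial is (x + 3)^4, so the factor x + 3 appears with exponent 4: the algebraic multiplicity is 4.

rank(A + 3I) = 2, so the eigenspace has dimension 4 - 2 = 2: the geometric multiplicity is 2.

Since 2 < 4, A is not diagonalizable.

algebraic multiplicity 4, geometric multiplicity 2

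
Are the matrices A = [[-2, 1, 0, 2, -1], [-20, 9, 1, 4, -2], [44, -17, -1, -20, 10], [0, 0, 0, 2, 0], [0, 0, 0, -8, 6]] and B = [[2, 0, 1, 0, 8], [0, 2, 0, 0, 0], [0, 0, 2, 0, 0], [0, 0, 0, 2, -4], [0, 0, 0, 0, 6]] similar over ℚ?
Both have characteristic polynomial (x - 6)(x - 2)^4, but the minimal polynomial of A is (x - 6)(x - 2)^3 while the minimal polynomial of B is (x - 6)(x - 2)^2. The minimal polynomial is a similarity invariant, so A and B are not similar.

No.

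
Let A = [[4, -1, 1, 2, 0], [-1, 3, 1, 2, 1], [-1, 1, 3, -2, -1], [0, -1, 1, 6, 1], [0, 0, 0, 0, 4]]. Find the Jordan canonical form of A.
J = [[4, 1, 0, 0, 0], [0, 4, 1, 0, 0], [0, 0, 4, 0, 0], [0, 0, 0, 4, 1], [0, 0, 0, 0, 4]]

The characteristic polynomial is det(xI - A) = (x - 4)^5, so the eigenvalues are 4 (algebraic multiplicity 5).

For λ = 4: rank(A - 4I) = 3, rank((A - 4I)^2) = 1, rank((A - 4I)^3) = 0. The eigenspace has dimension 5 - 3 = 2, so there are 2 Jordan blocks; the rank sequence gives block sizes [3, 2].

Assembling the blocks gives the Jordan form J above.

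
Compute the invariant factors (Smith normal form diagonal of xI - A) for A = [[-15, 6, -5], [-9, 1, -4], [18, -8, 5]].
The Jordan structure of A has elementary divisors (x + 3)^3. Arranging the block sizes at each eigenvalue in decreasing order and taking row products gives the invariant factors.

Invariant factors (smallest first, each dividing the next): (x + 3)^3.

Check: the last factor (x + 3)^3 is the minimal polynomial, and the product (x + 3)^3 is the characteristic polynomial.

(x + 3)^3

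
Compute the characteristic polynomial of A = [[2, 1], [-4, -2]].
χ_A(x) = x^2

xI - A = [[x - 2, -1], [4, x + 2]].

Expanding det(xI - A) along the first row:
det(xI - A) = + (x - 2)·det([[x + 2]]) - (-1)·det([[4]]).

Evaluating gives χ_A(x) = x^2.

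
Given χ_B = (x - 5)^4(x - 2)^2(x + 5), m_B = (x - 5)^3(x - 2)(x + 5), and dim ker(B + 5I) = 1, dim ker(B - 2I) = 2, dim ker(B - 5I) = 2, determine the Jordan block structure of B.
λ = -5: algebraic multiplicity 1 (exponent in χ_B), largest block size 1 (exponent in m_B), 1 block (geometric multiplicity). This forces block sizes [1].
λ = 2: algebraic multiplicity 2 (exponent in χ_B), largest block size 1 (exponent in m_B), 2 blocks (geometric multiplicity). These force block sizes [1, 1].
λ = 5: algebraic multiplicity 4 (exponent in χ_B), largest block size 3 (exponent in m_B), 2 blocks (geometric multiplicity). These force block sizes [3, 1].

Jordan blocks: (-5, 1), (2, 1), (2, 1), (5, 3), (5, 1)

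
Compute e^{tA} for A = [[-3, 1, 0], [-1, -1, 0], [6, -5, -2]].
A has Jordan form J = [[-2, 1, 0], [0, -2, 1], [0, 0, -2]] with A = PJP^{-1}, so e^{tA} = P e^{tJ} P^{-1}.

For a Jordan block J_k(λ), e^{tJ_k(λ)} = e^{λt} · (I + tN + t^2 N^2/2! + ... + t^{k-1} N^{k-1}/(k-1)!) where N is the nilpotent superdiagonal part.

Assembling the blocks and conjugating back gives the entries of e^{tA} as shown above.

e^{tA} = [[(1 - t)*e^{-2*t}, t*e^{-2*t}, 0], [-t*e^{-2*t}, (t + 1)*e^{-2*t}, 0], [t*(12 - t)*e^{-2*t}/2, t*(t - 10)*e^{-2*t}/2, e^{-2*t}]]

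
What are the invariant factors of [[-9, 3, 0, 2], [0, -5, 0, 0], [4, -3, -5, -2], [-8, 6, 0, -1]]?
The Jordan structure of A has elementary divisors (x + 5)^2, (x + 5), (x + 5). Arranging the block sizes at each eigenvalue in decreasing order and taking row products gives the invariant factors.

Invariant factors (smallest first, each dividing the next): x + 5, x + 5, (x + 5)^2.

Check: the last factor (x + 5)^2 is the minimal polynomial, and the product (x + 5)^4 is the characteristic polynomial.

x + 5, x + 5, (x + 5)^2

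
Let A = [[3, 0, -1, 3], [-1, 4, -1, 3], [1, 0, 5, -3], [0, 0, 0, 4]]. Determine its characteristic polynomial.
χ_A(x) = (x - 4)^4

xI - A = [[x - 3, 0, 1, -3], [1, x - 4, 1, -3], [-1, 0, x - 5, 3], [0, 0, 0, x - 4]].

Expanding det(xI - A) along the first row:
det(xI - A) = + (x - 3)·det([[x - 4, 1, -3], [0, x - 5, 3], [0, 0, x - 4]]) - (0)·det([[1, 1, -3], [-1, x - 5, 3], [0, 0, x - 4]]) + (1)·det([[1, x - 4, -3], [-1, 0, 3], [0, 0, x - 4]]) - (-3)·det([[1, x - 4, 1], [-1, 0, x - 5], [0, 0, 0]]).

Evaluating gives χ_A(x) = x^4 - 16x^3 + 96x^2 - 256x + 256 = (x - 4)^4.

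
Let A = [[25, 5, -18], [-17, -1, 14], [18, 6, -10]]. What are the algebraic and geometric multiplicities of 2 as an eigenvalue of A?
algebraic multiplicity 1, geometric multiplicity 1

The characteristic polynomial is (x - 6)^2(x - 2), so the factor x - 2 appears with exponent 1: the algebraic multiplicity is 1.

rank(A - 2I) = 2, so the eigenspace has dimension 3 - 2 = 1: the geometric multiplicity is 1.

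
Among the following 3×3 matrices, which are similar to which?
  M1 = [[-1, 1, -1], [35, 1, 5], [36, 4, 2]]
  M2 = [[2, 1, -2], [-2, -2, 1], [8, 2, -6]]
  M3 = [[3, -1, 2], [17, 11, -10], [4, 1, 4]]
Characteristic polynomials: χ_{M1} = (x - 6)(x + 2)^2, χ_{M2} = (x + 2)^3, χ_{M3} = (x - 6)^3.

{M1}: invariant factors (x - 6)(x + 2)^2.

{M2}: invariant factors (x + 2)^3.

{M3}: invariant factors (x - 6)^3.

Matrices are similar if and only if their invariant-factor lists agree; the partition into similarity classes is {M1}, {M2}, {M3}.

3 classes: {M1}, {M2}, {M3}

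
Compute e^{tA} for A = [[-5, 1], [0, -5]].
A has Jordan form J = [[-5, 1], [0, -5]] with A = PJP^{-1}, so e^{tA} = P e^{tJ} P^{-1}.

For a Jordan block J_k(λ), e^{tJ_k(λ)} = e^{λt} · (I + tN + t^2 N^2/2! + ... + t^{k-1} N^{k-1}/(k-1)!) where N is the nilpotent superdiagonal part.

Assembling the blocks and conjugating back gives the entries of e^{tA} as shown above.

e^{tA} = [[e^{-5*t}, t*e^{-5*t}], [0, e^{-5*t}]]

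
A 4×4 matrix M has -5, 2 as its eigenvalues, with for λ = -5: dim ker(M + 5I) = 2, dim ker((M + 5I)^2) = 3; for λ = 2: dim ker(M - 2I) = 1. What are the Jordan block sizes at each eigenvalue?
Jordan blocks: (-5, 2), (-5, 1), (2, 1)

λ = -5: successive nullity increments [2, 1] count blocks of size ≥ k; block sizes are [2, 1].
λ = 2: successive nullity increments [1] count blocks of size ≥ k; block sizes are [1].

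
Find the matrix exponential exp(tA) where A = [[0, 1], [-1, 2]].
A has Jordan form J = [[1, 1], [0, 1]] with A = PJP^{-1}, so e^{tA} = P e^{tJ} P^{-1}.

For a Jordan block J_k(λ), e^{tJ_k(λ)} = e^{λt} · (I + tN + t^2 N^2/2! + ... + t^{k-1} N^{k-1}/(k-1)!) where N is the nilpotent superdiagonal part.

Assembling the blocks and conjugating back gives the entries of e^{tA} as shown above.

e^{tA} = [[(1 - t)*e^{t}, t*e^{t}], [-t*e^{t}, (t + 1)*e^{t}]]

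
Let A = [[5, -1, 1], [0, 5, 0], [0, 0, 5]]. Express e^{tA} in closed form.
A has Jordan form J = [[5, 1, 0], [0, 5, 0], [0, 0, 5]] with A = PJP^{-1}, so e^{tA} = P e^{tJ} P^{-1}.

For a Jordan block J_k(λ), e^{tJ_k(λ)} = e^{λt} · (I + tN + t^2 N^2/2! + ... + t^{k-1} N^{k-1}/(k-1)!) where N is the nilpotent superdiagonal part.

Assembling the blocks and conjugating back gives the entries of e^{tA} as shown above.

e^{tA} = [[e^{5*t}, -t*e^{5*t}, t*e^{5*t}], [0, e^{5*t}, 0], [0, 0, e^{5*t}]]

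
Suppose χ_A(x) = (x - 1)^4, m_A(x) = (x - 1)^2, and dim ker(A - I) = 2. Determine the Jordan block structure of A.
λ = 1: algebraic multiplicity 4 (exponent in χ_A), largest block size 2 (exponent in m_A), 2 blocks (geometric multiplicity). These force block sizes [2, 2].

Jordan blocks: (1, 2), (1, 2)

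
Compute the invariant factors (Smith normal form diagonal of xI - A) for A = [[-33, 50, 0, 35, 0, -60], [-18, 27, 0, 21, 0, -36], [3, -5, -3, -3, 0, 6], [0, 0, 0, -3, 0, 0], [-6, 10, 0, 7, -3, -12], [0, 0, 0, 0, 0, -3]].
x + 3, x + 3, (x + 3)^2, (x + 3)^2

The Jordan structure of A has elementary divisors (x + 3)^2, (x + 3)^2, (x + 3), (x + 3). Arranging the block sizes at each eigenvalue in decreasing order and taking row products gives the invariant factors.

Invariant factors (smallest first, each dividing the next): x + 3, x + 3, (x + 3)^2, (x + 3)^2.

Check: the last factor (x + 3)^2 is the minimal polynomial, and the product (x + 3)^6 is the characteristic polynomial.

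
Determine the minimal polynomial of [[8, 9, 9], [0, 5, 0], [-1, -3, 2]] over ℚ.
The characteristic polynomial factors as (x - 5)^3. The minimal polynomial is ∏(x - λ)^{k_λ} where k_λ is the size of the largest Jordan block at λ.

For λ = 5: rank(A - 5I) = 1, and the largest Jordan block has size 2 (the smallest k with rank((A - 5I)^k) = rank((A - 5I)^(k+1))).

So m_A(x) = (x - 5)^2.

m_A(x) = (x - 5)^2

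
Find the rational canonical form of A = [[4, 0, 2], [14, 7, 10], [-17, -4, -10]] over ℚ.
The invariant factors of A (the non-unit diagonal entries of the Smith normal form of xI - A over ℚ[x]) are (x + 1)(x^2 - 2x - 6), each dividing the next. The characteristic polynomial is their product, (x + 1)(x^2 - 2x - 6).

The rational canonical form is the block-diagonal matrix of companion matrices C(f_i):
R = [[0, 0, 6], [1, 0, 8], [0, 1, 1]].

Note the characteristic polynomial does not split into linear factors over ℚ, so A has no Jordan form over ℚ; the rational canonical form exists over any field.

R = [[0, 0, 6], [1, 0, 8], [0, 1, 1]]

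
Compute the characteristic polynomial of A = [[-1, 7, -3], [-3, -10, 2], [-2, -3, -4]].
χ_A(x) = (x + 5)^3

xI - A = [[x + 1, -7, 3], [3, x + 10, -2], [2, 3, x + 4]].

Expanding det(xI - A) along the first row:
det(xI - A) = + (x + 1)·det([[x + 10, -2], [3, x + 4]]) - (-7)·det([[3, -2], [2, x + 4]]) + (3)·det([[3, x + 10], [2, 3]]).

Evaluating gives χ_A(x) = x^3 + 15x^2 + 75x + 125 = (x + 5)^3.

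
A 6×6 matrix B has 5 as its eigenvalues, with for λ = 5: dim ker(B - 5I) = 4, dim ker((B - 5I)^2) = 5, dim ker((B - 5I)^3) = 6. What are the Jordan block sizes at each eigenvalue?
λ = 5: successive nullity increments [4, 1, 1] count blocks of size ≥ k; block sizes are [3, 1, 1, 1].

Jordan blocks: (5, 3), (5, 1), (5, 1), (5, 1)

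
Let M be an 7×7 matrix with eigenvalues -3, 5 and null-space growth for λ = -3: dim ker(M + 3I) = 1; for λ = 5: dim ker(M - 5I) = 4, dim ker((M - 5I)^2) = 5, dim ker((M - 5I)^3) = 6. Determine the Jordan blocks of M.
Jordan blocks: (-3, 1), (5, 3), (5, 1), (5, 1), (5, 1)

λ = -3: successive nullity increments [1] count blocks of size ≥ k; block sizes are [1].
λ = 5: successive nullity increments [4, 1, 1] count blocks of size ≥ k; block sizes are [3, 1, 1, 1].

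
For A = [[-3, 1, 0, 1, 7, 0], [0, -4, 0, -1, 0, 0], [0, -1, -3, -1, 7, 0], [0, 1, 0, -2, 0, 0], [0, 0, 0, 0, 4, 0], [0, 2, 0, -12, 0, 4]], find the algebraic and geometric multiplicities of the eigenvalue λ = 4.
The characteristic polynomial is (x - 4)^2(x + 3)^4, so the factor x - 4 appears with exponent 2: the algebraic multiplicity is 2.

rank(A - 4I) = 4, so the eigenspace has dimension 6 - 4 = 2: the geometric multiplicity is 2.

algebraic multiplicity 2, geometric multiplicity 2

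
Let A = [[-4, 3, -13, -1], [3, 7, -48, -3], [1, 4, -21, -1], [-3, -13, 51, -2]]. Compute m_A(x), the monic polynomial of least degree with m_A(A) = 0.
The characteristic polynomial factors as (x + 5)^4. The minimal polynomial is ∏(x - λ)^{k_λ} where k_λ is the size of the largest Jordan block at λ.

For λ = -5: rank(A + 5I) = 2, and the largest Jordan block has size 2 (the smallest k with rank((A + 5I)^k) = rank((A + 5I)^(k+1))).

So m_A(x) = (x + 5)^2.

m_A(x) = (x + 5)^2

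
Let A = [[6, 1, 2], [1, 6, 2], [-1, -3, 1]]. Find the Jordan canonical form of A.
J = [[3, 0, 0], [0, 5, 1], [0, 0, 5]]

The characteristic polynomial is det(xI - A) = (x - 5)^2(x - 3), so the eigenvalues are 3 (algebraic multiplicity 1), 5 (algebraic multiplicity 2).

For λ = 3: algebraic multiplicity 1 gives one 1×1 block.

For λ = 5: rank(A - 5I) = 2, rank((A - 5I)^2) = 1. The eigenspace has dimension 3 - 2 = 1, so there is 1 Jordan block; the rank sequence gives block sizes [2].

Assembling the blocks gives the Jordan form J above.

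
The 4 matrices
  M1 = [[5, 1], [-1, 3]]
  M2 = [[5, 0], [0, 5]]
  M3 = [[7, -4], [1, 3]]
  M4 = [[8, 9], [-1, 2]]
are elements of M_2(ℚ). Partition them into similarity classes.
Characteristic polynomials: χ_{M1} = (x - 4)^2, χ_{M2} = (x - 5)^2, χ_{M3} = (x - 5)^2, χ_{M4} = (x - 5)^2.

{M1}: invariant factors (x - 4)^2.

{M2}: invariant factors x - 5, x - 5.

{M3, M4}: invariant factors (x - 5)^2.

Matrices are similar if and only if their invariant-factor lists agree; the partition into similarity classes is {M1}, {M2}, {M3, M4}.

3 classes: {M1}, {M2}, {M3, M4}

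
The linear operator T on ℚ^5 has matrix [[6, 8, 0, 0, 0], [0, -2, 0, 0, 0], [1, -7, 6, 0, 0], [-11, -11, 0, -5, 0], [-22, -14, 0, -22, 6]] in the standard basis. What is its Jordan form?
J = [[-5, 0, 0, 0, 0], [0, -2, 0, 0, 0], [0, 0, 6, 1, 0], [0, 0, 0, 6, 0], [0, 0, 0, 0, 6]]

The characteristic polynomial is det(xI - A) = (x - 6)^3(x + 2)(x + 5), so the eigenvalues are -5 (algebraic multiplicity 1), -2 (algebraic multiplicity 1), 6 (algebraic multiplicity 3).

For λ = -5: algebraic multiplicity 1 gives one 1×1 block.

For λ = -2: algebraic multiplicity 1 gives one 1×1 block.

For λ = 6: rank(A - 6I) = 3, rank((A - 6I)^2) = 2. The eigenspace has dimension 5 - 3 = 2, so there are 2 Jordan blocks; the rank sequence gives block sizes [2, 1].

Assembling the blocks gives the Jordan form J above.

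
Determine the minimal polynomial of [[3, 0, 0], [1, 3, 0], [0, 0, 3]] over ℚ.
m_A(x) = (x - 3)^2

The characteristic polynomial factors as (x - 3)^3. The minimal polynomial is ∏(x - λ)^{k_λ} where k_λ is the size of the largest Jordan block at λ.

For λ = 3: rank(A - 3I) = 1, and the largest Jordan block has size 2 (the smallest k with rank((A - 3I)^k) = rank((A - 3I)^(k+1))).

So m_A(x) = (x - 3)^2.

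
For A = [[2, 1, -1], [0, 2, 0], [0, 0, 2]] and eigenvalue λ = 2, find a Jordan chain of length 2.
We seek v_1 ∈ ker((A - 2I)^2) \ ker(A - 2I), then set v_{i+1} = (A - 2I) v_i.

One such chain is v_1 = [[0, 1, 0]]^T, v_2 = [[1, 0, 0]]^T. Check: (A - 2I) v_2 = [[0, 0, 0]]^T = 0.

v_1 = [[0, 1, 0]]^T, v_2 = [[1, 0, 0]]^T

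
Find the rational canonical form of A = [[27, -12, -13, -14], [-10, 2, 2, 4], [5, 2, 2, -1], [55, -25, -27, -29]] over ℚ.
The invariant factors of A (the non-unit diagonal entries of the Smith normal form of xI - A over ℚ[x]) are (x - 2)(x^3 - 3x + 5), each dividing the next. The characteristic polynomial is their product, (x - 2)(x^3 - 3x + 5).

The rational canonical form is the block-diagonal matrix of companion matrices C(f_i):
R = [[0, 0, 0, 10], [1, 0, 0, -11], [0, 1, 0, 3], [0, 0, 1, 2]].

Note the characteristic polynomial does not split into linear factors over ℚ, so A has no Jordan form over ℚ; the rational canonical form exists over any field.

R = [[0, 0, 0, 10], [1, 0, 0, -11], [0, 1, 0, 3], [0, 0, 1, 2]]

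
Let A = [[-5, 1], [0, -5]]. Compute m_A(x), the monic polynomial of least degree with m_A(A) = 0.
The characteristic polynomial factors as (x + 5)^2. The minimal polynomial is ∏(x - λ)^{k_λ} where k_λ is the size of the largest Jordan block at λ.

For λ = -5: rank(A + 5I) = 1, and the largest Jordan block has size 2 (the smallest k with rank((A + 5I)^k) = rank((A + 5I)^(k+1))).

So m_A(x) = (x + 5)^2.

m_A(x) = (x + 5)^2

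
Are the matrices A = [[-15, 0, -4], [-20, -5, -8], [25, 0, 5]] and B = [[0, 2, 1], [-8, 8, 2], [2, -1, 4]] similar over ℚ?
No.

trace(A) = -15 but trace(B) = 12. The trace is a similarity invariant, so A and B are not similar.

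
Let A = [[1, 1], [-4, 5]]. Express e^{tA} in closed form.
A has Jordan form J = [[3, 1], [0, 3]] with A = PJP^{-1}, so e^{tA} = P e^{tJ} P^{-1}.

For a Jordan block J_k(λ), e^{tJ_k(λ)} = e^{λt} · (I + tN + t^2 N^2/2! + ... + t^{k-1} N^{k-1}/(k-1)!) where N is the nilpotent superdiagonal part.

Assembling the blocks and conjugating back gives the entries of e^{tA} as shown above.

e^{tA} = [[(1 - 2*t)*e^{3*t}, t*e^{3*t}], [-4*t*e^{3*t}, (2*t + 1)*e^{3*t}]]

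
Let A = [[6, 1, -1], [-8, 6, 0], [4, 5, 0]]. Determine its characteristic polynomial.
χ_A(x) = (x - 4)^3

xI - A = [[x - 6, -1, 1], [8, x - 6, 0], [-4, -5, x]].

Expanding det(xI - A) along the first row:
det(xI - A) = + (x - 6)·det([[x - 6, 0], [-5, x]]) - (-1)·det([[8, 0], [-4, x]]) + (1)·det([[8, x - 6], [-4, -5]]).

Evaluating gives χ_A(x) = x^3 - 12x^2 + 48x - 64 = (x - 4)^3.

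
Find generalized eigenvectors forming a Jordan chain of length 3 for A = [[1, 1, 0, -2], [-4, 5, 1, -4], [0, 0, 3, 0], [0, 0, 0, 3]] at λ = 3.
We seek v_1 ∈ ker((A - 3I)^3) \ ker((A - 3I)^2), then set v_{i+1} = (A - 3I) v_i.

One such chain is v_1 = [[-1, 0, 1, 1]]^T, v_2 = [[0, 1, 0, 0]]^T, v_3 = [[1, 2, 0, 0]]^T. Check: (A - 3I) v_3 = [[0, 0, 0, 0]]^T = 0.

v_1 = [[-1, 0, 1, 1]]^T, v_2 = [[0, 1, 0, 0]]^T, v_3 = [[1, 2, 0, 0]]^T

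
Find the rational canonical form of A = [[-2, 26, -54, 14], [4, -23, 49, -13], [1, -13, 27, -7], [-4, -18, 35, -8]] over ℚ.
R = [[0, 0, 0, 0], [1, 0, 0, -4], [0, 1, 0, -9], [0, 0, 1, -6]]

The invariant factors of A (the non-unit diagonal entries of the Smith normal form of xI - A over ℚ[x]) are x(x + 1)^2(x + 4), each dividing the next. The characteristic polynomial is their product, x(x + 1)^2(x + 4).

The rational canonical form is the block-diagonal matrix of companion matrices C(f_i):
R = [[0, 0, 0, 0], [1, 0, 0, -4], [0, 1, 0, -9], [0, 0, 1, -6]].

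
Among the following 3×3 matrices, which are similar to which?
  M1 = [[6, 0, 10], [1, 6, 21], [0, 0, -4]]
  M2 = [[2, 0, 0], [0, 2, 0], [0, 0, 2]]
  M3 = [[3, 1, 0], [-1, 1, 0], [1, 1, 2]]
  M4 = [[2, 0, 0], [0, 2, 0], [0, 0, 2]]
3 classes: {M1}, {M2, M4}, {M3}

Characteristic polynomials: χ_{M1} = (x - 6)^2(x + 4), χ_{M2} = (x - 2)^3, χ_{M3} = (x - 2)^3, χ_{M4} = (x - 2)^3.

{M1}: invariant factors (x - 6)^2(x + 4).

{M2, M4}: invariant factors x - 2, x - 2, x - 2.

{M3}: invariant factors x - 2, (x - 2)^2.

Matrices are similar if and only if their invariant-factor lists agree; the partition into similarity classes is {M1}, {M2, M4}, {M3}.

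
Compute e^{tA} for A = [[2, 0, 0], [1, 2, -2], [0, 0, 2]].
e^{tA} = [[e^{2*t}, 0, 0], [t*e^{2*t}, e^{2*t}, -2*t*e^{2*t}], [0, 0, e^{2*t}]]

A has Jordan form J = [[2, 1, 0], [0, 2, 0], [0, 0, 2]] with A = PJP^{-1}, so e^{tA} = P e^{tJ} P^{-1}.

For a Jordan block J_k(λ), e^{tJ_k(λ)} = e^{λt} · (I + tN + t^2 N^2/2! + ... + t^{k-1} N^{k-1}/(k-1)!) where N is the nilpotent superdiagonal part.

Assembling the blocks and conjugating back gives the entries of e^{tA} as shown above.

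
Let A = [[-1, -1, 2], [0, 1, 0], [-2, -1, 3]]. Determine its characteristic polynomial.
χ_A(x) = (x - 1)^3

xI - A = [[x + 1, 1, -2], [0, x - 1, 0], [2, 1, x - 3]].

Expanding det(xI - A) along the first row:
det(xI - A) = + (x + 1)·det([[x - 1, 0], [1, x - 3]]) - (1)·det([[0, 0], [2, x - 3]]) + (-2)·det([[0, x - 1], [2, 1]]).

Evaluating gives χ_A(x) = x^3 - 3x^2 + 3x - 1 = (x - 1)^3.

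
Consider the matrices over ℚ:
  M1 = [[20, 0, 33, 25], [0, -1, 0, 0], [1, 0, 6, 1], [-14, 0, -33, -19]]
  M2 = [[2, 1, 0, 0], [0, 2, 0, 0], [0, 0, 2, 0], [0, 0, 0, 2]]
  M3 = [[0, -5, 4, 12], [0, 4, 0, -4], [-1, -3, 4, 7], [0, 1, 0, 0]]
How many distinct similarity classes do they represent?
3 classes: {M1}, {M2}, {M3}

Characteristic polynomials: χ_{M1} = (x - 6)^2(x + 1)(x + 5), χ_{M2} = (x - 2)^4, χ_{M3} = (x - 2)^4.

{M1}: invariant factors (x - 6)^2(x + 1)(x + 5).

{M2}: invariant factors x - 2, x - 2, (x - 2)^2.

{M3}: invariant factors (x - 2)^2, (x - 2)^2.

Matrices are similar if and only if their invariant-factor lists agree; the partition into similarity classes is {M1}, {M2}, {M3}.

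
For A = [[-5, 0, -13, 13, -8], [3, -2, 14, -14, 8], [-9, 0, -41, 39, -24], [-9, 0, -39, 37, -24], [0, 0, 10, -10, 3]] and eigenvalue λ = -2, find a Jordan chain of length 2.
We seek v_1 ∈ ker((A + 2I)^2) \ ker(A + 2I), then set v_{i+1} = (A + 2I) v_i.

One such chain is v_1 = [[1, 0, 4, 3, -2]]^T, v_2 = [[0, 1, 0, 0, 0]]^T. Check: (A + 2I) v_2 = [[0, 0, 0, 0, 0]]^T = 0.

v_1 = [[1, 0, 4, 3, -2]]^T, v_2 = [[0, 1, 0, 0, 0]]^T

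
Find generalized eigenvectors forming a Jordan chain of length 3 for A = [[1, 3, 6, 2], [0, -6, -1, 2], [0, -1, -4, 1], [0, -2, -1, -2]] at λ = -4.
We seek v_1 ∈ ker((A + 4I)^3) \ ker((A + 4I)^2), then set v_{i+1} = (A + 4I) v_i.

One such chain is v_1 = [[-2, 0, 1, 1]]^T, v_2 = [[-2, 1, 1, 1]]^T, v_3 = [[1, -1, 0, -1]]^T. Check: (A + 4I) v_3 = [[0, 0, 0, 0]]^T = 0.

v_1 = [[-2, 0, 1, 1]]^T, v_2 = [[-2, 1, 1, 1]]^T, v_3 = [[1, -1, 0, -1]]^T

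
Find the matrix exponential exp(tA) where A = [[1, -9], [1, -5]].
A has Jordan form J = [[-2, 1], [0, -2]] with A = PJP^{-1}, so e^{tA} = P e^{tJ} P^{-1}.

For a Jordan block J_k(λ), e^{tJ_k(λ)} = e^{λt} · (I + tN + t^2 N^2/2! + ... + t^{k-1} N^{k-1}/(k-1)!) where N is the nilpotent superdiagonal part.

Assembling the blocks and conjugating back gives the entries of e^{tA} as shown above.

e^{tA} = [[(3*t + 1)*e^{-2*t}, -9*t*e^{-2*t}], [t*e^{-2*t}, (1 - 3*t)*e^{-2*t}]]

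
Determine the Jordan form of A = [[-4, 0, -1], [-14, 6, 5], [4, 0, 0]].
J = [[-2, 1, 0], [0, -2, 0], [0, 0, 6]]

The characteristic polynomial is det(xI - A) = (x - 6)(x + 2)^2, so the eigenvalues are -2 (algebraic multiplicity 2), 6 (algebraic multiplicity 1).

For λ = -2: rank(A + 2I) = 2, rank((A + 2I)^2) = 1. The eigenspace has dimension 3 - 2 = 1, so there is 1 Jordan block; the rank sequence gives block sizes [2].

For λ = 6: algebraic multiplicity 1 gives one 1×1 block.

Assembling the blocks gives the Jordan form J above.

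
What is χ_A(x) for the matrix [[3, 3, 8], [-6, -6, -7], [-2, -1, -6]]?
xI - A = [[x - 3, -3, -8], [6, x + 6, 7], [2, 1, x + 6]].

Expanding det(xI - A) along the first row:
det(xI - A) = + (x - 3)·det([[x + 6, 7], [1, x + 6]]) - (-3)·det([[6, 7], [2, x + 6]]) + (-8)·det([[6, x + 6], [2, 1]]).

Evaluating gives χ_A(x) = x^3 + 9x^2 + 27x + 27 = (x + 3)^3.

χ_A(x) = (x + 3)^3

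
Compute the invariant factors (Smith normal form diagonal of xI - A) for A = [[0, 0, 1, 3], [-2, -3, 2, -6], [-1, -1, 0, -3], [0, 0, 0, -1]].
x + 1, (x + 1)^3

The Jordan structure of A has elementary divisors (x + 1)^3, (x + 1). Arranging the block sizes at each eigenvalue in decreasing order and taking row products gives the invariant factors.

Invariant factors (smallest first, each dividing the next): x + 1, (x + 1)^3.

Check: the last factor (x + 1)^3 is the minimal polynomial, and the product (x + 1)^4 is the characteristic polynomial.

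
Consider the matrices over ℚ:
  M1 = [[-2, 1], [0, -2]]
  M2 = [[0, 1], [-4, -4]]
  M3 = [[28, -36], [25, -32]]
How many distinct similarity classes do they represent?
Characteristic polynomials: χ_{M1} = (x + 2)^2, χ_{M2} = (x + 2)^2, χ_{M3} = (x + 2)^2.

{M1, M2, M3}: invariant factors (x + 2)^2.

Matrices are similar if and only if their invariant-factor lists agree; the partition into similarity classes is {M1, M2, M3}.

1 class: {M1, M2, M3}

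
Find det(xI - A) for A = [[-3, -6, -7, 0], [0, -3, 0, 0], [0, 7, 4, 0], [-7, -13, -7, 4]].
χ_A(x) = (x - 4)^2(x + 3)^2

xI - A = [[x + 3, 6, 7, 0], [0, x + 3, 0, 0], [0, -7, x - 4, 0], [7, 13, 7, x - 4]].

Expanding det(xI - A) along the first row:
det(xI - A) = + (x + 3)·det([[x + 3, 0, 0], [-7, x - 4, 0], [13, 7, x - 4]]) - (6)·det([[0, 0, 0], [0, x - 4, 0], [7, 7, x - 4]]) + (7)·det([[0, x + 3, 0], [0, -7, 0], [7, 13, x - 4]]) - (0)·det([[0, x + 3, 0], [0, -7, x - 4], [7, 13, 7]]).

Evaluating gives χ_A(x) = x^4 - 2x^3 - 23x^2 + 24x + 144 = (x - 4)^2(x + 3)^2.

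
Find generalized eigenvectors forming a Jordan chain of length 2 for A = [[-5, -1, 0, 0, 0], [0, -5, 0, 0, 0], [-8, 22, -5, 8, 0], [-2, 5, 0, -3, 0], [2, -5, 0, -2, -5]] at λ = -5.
v_1 = [[5, 1, 0, 2, -3]]^T, v_2 = [[-1, 0, -2, -1, 1]]^T

We seek v_1 ∈ ker((A + 5I)^2) \ ker(A + 5I), then set v_{i+1} = (A + 5I) v_i.

One such chain is v_1 = [[5, 1, 0, 2, -3]]^T, v_2 = [[-1, 0, -2, -1, 1]]^T. Check: (A + 5I) v_2 = [[0, 0, 0, 0, 0]]^T = 0.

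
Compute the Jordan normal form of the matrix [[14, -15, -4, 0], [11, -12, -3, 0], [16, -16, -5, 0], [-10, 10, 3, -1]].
The characteristic polynomial is det(xI - A) = (x + 1)^4, so the eigenvalues are -1 (algebraic multiplicity 4).

For λ = -1: rank(A + I) = 2, rank((A + I)^2) = 1, rank((A + I)^3) = 0. The eigenspace has dimension 4 - 2 = 2, so there are 2 Jordan blocks; the rank sequence gives block sizes [3, 1].

Assembling the blocks gives the Jordan form J above.

J = [[-1, 1, 0, 0], [0, -1, 1, 0], [0, 0, -1, 0], [0, 0, 0, -1]]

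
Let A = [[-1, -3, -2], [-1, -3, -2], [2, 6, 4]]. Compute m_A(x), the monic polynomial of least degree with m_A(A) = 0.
The characteristic polynomial factors as x^3. The minimal polynomial is ∏(x - λ)^{k_λ} where k_λ is the size of the largest Jordan block at λ.

For λ = 0: rank(A) = 1, and the largest Jordan block has size 2 (the smallest k with rank(A^k) = rank(A^(k+1))).

So m_A(x) = x^2.

m_A(x) = x^2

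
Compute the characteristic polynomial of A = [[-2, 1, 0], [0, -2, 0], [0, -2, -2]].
χ_A(x) = (x + 2)^3

xI - A = [[x + 2, -1, 0], [0, x + 2, 0], [0, 2, x + 2]].

Expanding det(xI - A) along the first row:
det(xI - A) = + (x + 2)·det([[x + 2, 0], [2, x + 2]]) - (-1)·det([[0, 0], [0, x + 2]]) + (0)·det([[0, x + 2], [0, 2]]).

Evaluating gives χ_A(x) = x^3 + 6x^2 + 12x + 8 = (x + 2)^3.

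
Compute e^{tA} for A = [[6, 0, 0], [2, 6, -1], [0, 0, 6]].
e^{tA} = [[e^{6*t}, 0, 0], [2*t*e^{6*t}, e^{6*t}, -t*e^{6*t}], [0, 0, e^{6*t}]]

A has Jordan form J = [[6, 1, 0], [0, 6, 0], [0, 0, 6]] with A = PJP^{-1}, so e^{tA} = P e^{tJ} P^{-1}.

For a Jordan block J_k(λ), e^{tJ_k(λ)} = e^{λt} · (I + tN + t^2 N^2/2! + ... + t^{k-1} N^{k-1}/(k-1)!) where N is the nilpotent superdiagonal part.

Assembling the blocks and conjugating back gives the entries of e^{tA} as shown above.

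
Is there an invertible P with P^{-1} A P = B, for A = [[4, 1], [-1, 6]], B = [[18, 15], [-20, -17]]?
No.

trace(A) = 10 but trace(B) = 1. The trace is a similarity invariant, so A and B are not similar.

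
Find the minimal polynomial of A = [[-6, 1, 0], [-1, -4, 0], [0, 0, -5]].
m_A(x) = (x + 5)^2

The characteristic polynomial factors as (x + 5)^3. The minimal polynomial is ∏(x - λ)^{k_λ} where k_λ is the size of the largest Jordan block at λ.

For λ = -5: rank(A + 5I) = 1, and the largest Jordan block has size 2 (the smallest k with rank((A + 5I)^k) = rank((A + 5I)^(k+1))).

So m_A(x) = (x + 5)^2.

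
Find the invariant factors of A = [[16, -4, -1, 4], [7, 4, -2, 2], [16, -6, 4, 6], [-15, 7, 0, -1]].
The Jordan structure of A has elementary divisors (x - 5), (x - 6)^3. Arranging the block sizes at each eigenvalue in decreasing order and taking row products gives the invariant factors.

Invariant factors (smallest first, each dividing the next): (x - 6)^3(x - 5).

Check: the last factor (x - 6)^3(x - 5) is the minimal polynomial, and the product (x - 6)^3(x - 5) is the characteristic polynomial.

(x - 6)^3(x - 5)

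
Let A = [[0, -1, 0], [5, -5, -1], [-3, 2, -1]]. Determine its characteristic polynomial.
xI - A = [[x, 1, 0], [-5, x + 5, 1], [3, -2, x + 1]].

Expanding det(xI - A) along the first row:
det(xI - A) = + (x)·det([[x + 5, 1], [-2, x + 1]]) - (1)·det([[-5, 1], [3, x + 1]]) + (0)·det([[-5, x + 5], [3, -2]]).

Evaluating gives χ_A(x) = x^3 + 6x^2 + 12x + 8 = (x + 2)^3.

χ_A(x) = (x + 2)^3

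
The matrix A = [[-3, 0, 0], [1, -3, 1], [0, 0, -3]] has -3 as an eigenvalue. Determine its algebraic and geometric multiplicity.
The characteristic polynomial is (x + 3)^3, so the factor x + 3 appears with exponent 3: the algebraic multiplicity is 3.

rank(A + 3I) = 1, so the eigenspace has dimension 3 - 1 = 2: the geometric multiplicity is 2.

Since 2 < 3, A is not diagonalizable.

algebraic multiplicity 3, geometric multiplicity 2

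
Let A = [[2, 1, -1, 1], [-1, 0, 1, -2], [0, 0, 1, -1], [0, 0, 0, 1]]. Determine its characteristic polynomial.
χ_A(x) = (x - 1)^4

xI - A = [[x - 2, -1, 1, -1], [1, x, -1, 2], [0, 0, x - 1, 1], [0, 0, 0, x - 1]].

Expanding det(xI - A) along the first row:
det(xI - A) = + (x - 2)·det([[x, -1, 2], [0, x - 1, 1], [0, 0, x - 1]]) - (-1)·det([[1, -1, 2], [0, x - 1, 1], [0, 0, x - 1]]) + (1)·det([[1, x, 2], [0, 0, 1], [0, 0, x - 1]]) - (-1)·det([[1, x, -1], [0, 0, x - 1], [0, 0, 0]]).

Evaluating gives χ_A(x) = x^4 - 4x^3 + 6x^2 - 4x + 1 = (x - 1)^4.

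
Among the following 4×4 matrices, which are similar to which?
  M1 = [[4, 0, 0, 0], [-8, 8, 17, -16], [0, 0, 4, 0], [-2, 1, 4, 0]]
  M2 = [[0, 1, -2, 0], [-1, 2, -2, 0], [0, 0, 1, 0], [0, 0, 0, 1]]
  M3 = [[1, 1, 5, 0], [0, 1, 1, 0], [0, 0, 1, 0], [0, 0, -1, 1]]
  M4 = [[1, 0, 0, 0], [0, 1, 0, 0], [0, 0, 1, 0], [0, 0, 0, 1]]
4 classes: {M1}, {M2}, {M3}, {M4}

Characteristic polynomials: χ_{M1} = (x - 4)^4, χ_{M2} = (x - 1)^4, χ_{M3} = (x - 1)^4, χ_{M4} = (x - 1)^4.

{M1}: invariant factors x - 4, (x - 4)^3.

{M2}: invariant factors x - 1, x - 1, (x - 1)^2.

{M3}: invariant factors x - 1, (x - 1)^3.

{M4}: invariant factors x - 1, x - 1, x - 1, x - 1.

Matrices are similar if and only if their invariant-factor lists agree; the partition into similarity classes is {M1}, {M2}, {M3}, {M4}.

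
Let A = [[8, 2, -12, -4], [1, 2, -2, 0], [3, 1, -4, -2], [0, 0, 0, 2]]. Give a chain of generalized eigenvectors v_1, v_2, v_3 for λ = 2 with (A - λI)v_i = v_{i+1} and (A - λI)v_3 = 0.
We seek v_1 ∈ ker((A - 2I)^3) \ ker((A - 2I)^2), then set v_{i+1} = (A - 2I) v_i.

One such chain is v_1 = [[1, -3, 0, 0]]^T, v_2 = [[0, 1, 0, 0]]^T, v_3 = [[2, 0, 1, 0]]^T. Check: (A - 2I) v_3 = [[0, 0, 0, 0]]^T = 0.

v_1 = [[1, -3, 0, 0]]^T, v_2 = [[0, 1, 0, 0]]^T, v_3 = [[2, 0, 1, 0]]^T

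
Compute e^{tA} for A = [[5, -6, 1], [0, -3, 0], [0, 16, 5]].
A has Jordan form J = [[-3, 0, 0], [0, 5, 1], [0, 0, 5]] with A = PJP^{-1}, so e^{tA} = P e^{tJ} P^{-1}.

For a Jordan block J_k(λ), e^{tJ_k(λ)} = e^{λt} · (I + tN + t^2 N^2/2! + ... + t^{k-1} N^{k-1}/(k-1)!) where N is the nilpotent superdiagonal part.

Assembling the blocks and conjugating back gives the entries of e^{tA} as shown above.

e^{tA} = [[e^{5*t}, ((2*t - 1)*e^{8*t} + 1)*e^{-3*t}, t*e^{5*t}], [0, e^{-3*t}, 0], [0, (2*e^{8*t} - 2)*e^{-3*t}, e^{5*t}]]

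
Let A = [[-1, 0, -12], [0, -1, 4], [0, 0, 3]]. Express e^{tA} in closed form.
A has Jordan form J = [[-1, 0, 0], [0, -1, 0], [0, 0, 3]] with A = PJP^{-1}, so e^{tA} = P e^{tJ} P^{-1}.

For a Jordan block J_k(λ), e^{tJ_k(λ)} = e^{λt} · (I + tN + t^2 N^2/2! + ... + t^{k-1} N^{k-1}/(k-1)!) where N is the nilpotent superdiagonal part.

Assembling the blocks and conjugating back gives the entries of e^{tA} as shown above.

e^{tA} = [[e^{-t}, 0, 3*(1 - e^{4*t})*e^{-t}], [0, e^{-t}, (e^{4*t} - 1)*e^{-t}], [0, 0, e^{3*t}]]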